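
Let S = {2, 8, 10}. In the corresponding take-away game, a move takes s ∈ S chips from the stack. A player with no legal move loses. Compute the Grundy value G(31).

3

n :  0  1  2  3  4  5  6  7  8  9 10 11 12 13 14 15 16 17 18 19 20 21 22 23 24 25 26 27 28 29 30 31
G :  0  0  1  1  0  0  1  1  2  2  3  3  2  2  3  3  0  0  1  1  0  0  1  1  2  2  3  3  2  2  3  3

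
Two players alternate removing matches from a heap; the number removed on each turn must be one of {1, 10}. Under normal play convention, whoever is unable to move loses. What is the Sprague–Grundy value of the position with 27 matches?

G(0) = 0
G(1) = mex{0} = 1
G(2) = mex{1} = 0
G(3) = mex{0} = 1
G(4) = mex{1} = 0
G(5) = mex{0} = 1
G(6) = mex{1} = 0
G(7) = mex{0} = 1
G(8) = mex{1} = 0
G(9) = mex{0} = 1
G(10) = mex{1,0} = 2
G(11) = mex{2,1} = 0
G(12) = mex{0,0} = 1
G(13) = mex{1,1} = 0
G(14) = mex{0,0} = 1
G(15) = mex{1,1} = 0
G(16) = mex{0,0} = 1
G(17) = mex{1,1} = 0
G(18) = mex{0,0} = 1
G(19) = mex{1,1} = 0
G(20) = mex{0,2} = 1
G(21) = mex{1,0} = 2
G(22) = mex{2,1} = 0
G(23) = mex{0,0} = 1
G(24) = mex{1,1} = 0
G(25) = mex{0,0} = 1
G(26) = mex{1,1} = 0
G(27) = mex{0,0} = 1

1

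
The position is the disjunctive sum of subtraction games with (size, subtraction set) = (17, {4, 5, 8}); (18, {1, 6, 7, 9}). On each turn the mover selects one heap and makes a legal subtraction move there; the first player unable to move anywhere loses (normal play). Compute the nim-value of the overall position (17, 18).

Heap A, S = {4, 5, 8}:
G(0) = 0
G(1) = mex{} = 0
G(2) = mex{} = 0
G(3) = mex{} = 0
G(4) = mex{0} = 1
G(5) = mex{0,0} = 1
G(6) = mex{0,0} = 1
G(7) = mex{0,0} = 1
G(8) = mex{1,0,0} = 2
G(9) = mex{1,1,0} = 2
G(10) = mex{1,1,0} = 2
G(11) = mex{1,1,0} = 2
G(12) = mex{2,1,1} = 0
G(13) = mex{2,2,1} = 0
G(14) = mex{2,2,1} = 0
G(15) = mex{2,2,1} = 0
G(16) = mex{0,2,2} = 1
G(17) = mex{0,0,2} = 1
G_A(17) = 1.
Heap B, S = {1, 6, 7, 9}:
n :  0  1  2  3  4  5  6  7  8  9 10 11 12 13 14 15 16 17 18
G :  0  1  0  1  0  1  2  3  2  3  2  3  0  1  0  1  0  1  2
G_B(18) = 2.
Combined Grundy value = 1 ⊕ 2 = 3.

3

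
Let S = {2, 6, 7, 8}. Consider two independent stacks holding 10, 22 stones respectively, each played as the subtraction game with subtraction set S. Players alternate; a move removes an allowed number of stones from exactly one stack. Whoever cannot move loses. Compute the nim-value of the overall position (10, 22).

All stacks use S = {2, 6, 7, 8}:
G(0) = 0
G(1) = mex{} = 0
G(2) = mex{0} = 1
G(3) = mex{0} = 1
G(4) = mex{1} = 0
G(5) = mex{1} = 0
G(6) = mex{0,0} = 1
G(7) = mex{0,0,0} = 1
G(8) = mex{1,1,0,0} = 2
G(9) = mex{1,1,1,0} = 2
G(10) = mex{2,0,1,1} = 3
G(11) = mex{2,0,0,1} = 3
G(12) = mex{3,1,0,0} = 2
G(13) = mex{3,1,1,0} = 2
G(14) = mex{2,2,1,1} = 0
G(15) = mex{2,2,2,1} = 0
G(16) = mex{0,3,2,2} = 1
G(17) = mex{0,3,3,2} = 1
G(18) = mex{1,2,3,3} = 0
G(19) = mex{1,2,2,3} = 0
G(20) = mex{0,0,2,2} = 1
G(21) = mex{0,0,0,2} = 1
G(22) = mex{1,1,0,0} = 2
Stack A: G(10) = 3.
Stack B: G(22) = 2.
Combined Grundy value = 3 ⊕ 2 = 1.

1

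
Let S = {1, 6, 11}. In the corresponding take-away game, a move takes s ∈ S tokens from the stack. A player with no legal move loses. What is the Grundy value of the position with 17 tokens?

1

G(0) = 0
G(1) = mex{0} = 1
G(2) = mex{1} = 0
G(3) = mex{0} = 1
G(4) = mex{1} = 0
G(5) = mex{0} = 1
G(6) = mex{1,0} = 2
G(7) = mex{2,1} = 0
G(8) = mex{0,0} = 1
G(9) = mex{1,1} = 0
G(10) = mex{0,0} = 1
G(11) = mex{1,1,0} = 2
G(12) = mex{2,2,1} = 0
G(13) = mex{0,0,0} = 1
G(14) = mex{1,1,1} = 0
G(15) = mex{0,0,0} = 1
G(16) = mex{1,1,1} = 0
G(17) = mex{0,2,2} = 1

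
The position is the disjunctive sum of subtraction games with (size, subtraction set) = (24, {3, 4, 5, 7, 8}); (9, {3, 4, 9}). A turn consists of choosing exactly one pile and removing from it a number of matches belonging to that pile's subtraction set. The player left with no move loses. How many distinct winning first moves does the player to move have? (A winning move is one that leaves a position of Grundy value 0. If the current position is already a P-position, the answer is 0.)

Pile A, S = {3, 4, 5, 7, 8}:
G(0) = 0
G(1) = mex{} = 0
G(2) = mex{} = 0
G(3) = mex{0} = 1
G(4) = mex{0,0} = 1
G(5) = mex{0,0,0} = 1
G(6) = mex{1,0,0} = 2
G(7) = mex{1,1,0,0} = 2
G(8) = mex{1,1,1,0,0} = 2
G(9) = mex{2,1,1,0,0} = 3
G(10) = mex{2,2,1,1,0} = 3
G(11) = mex{2,2,2,1,1} = 0
G(12) = mex{3,2,2,1,1} = 0
G(13) = mex{3,3,2,2,1} = 0
G(14) = mex{0,3,3,2,2} = 1
G(15) = mex{0,0,3,2,2} = 1
G(16) = mex{0,0,0,3,2} = 1
G(17) = mex{1,0,0,3,3} = 2
G(18) = mex{1,1,0,0,3} = 2
G(19) = mex{1,1,1,0,0} = 2
G(20) = mex{2,1,1,0,0} = 3
G(21) = mex{2,2,1,1,0} = 3
G(22) = mex{2,2,2,1,1} = 0
G(23) = mex{3,2,2,1,1} = 0
G(24) = mex{3,3,2,2,1} = 0
G_A(24) = 0.
Pile B, S = {3, 4, 9}:
n : 0 1 2 3 4 5 6 7 8 9
G : 0 0 0 1 1 1 2 0 0 3
G_B(9) = 3.
Combined Grundy value = 0 ⊕ 3 = 3.
A winning move leaves total XOR = 0, i.e. changes one component's Grundy value g to g ⊕ X where X is the current total.
Pile A: need g' = 0⊕3 = 3. Options: 24−3→G=3, 24−4→G=3, 24−5→G=2, 24−7→G=2, 24−8→G=1. Hits: 2.
Pile B: need g' = 3⊕3 = 0. Options: 9−3→G=2, 9−4→G=1, 9−9→G=0. Hits: 1.

3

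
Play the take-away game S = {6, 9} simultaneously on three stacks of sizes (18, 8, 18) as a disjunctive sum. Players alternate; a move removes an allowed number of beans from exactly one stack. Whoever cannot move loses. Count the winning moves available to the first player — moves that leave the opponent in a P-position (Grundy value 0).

3

All stacks use S = {6, 9}:
G(0) = 0
G(1) = mex{} = 0
G(2) = mex{} = 0
G(3) = mex{} = 0
G(4) = mex{} = 0
G(5) = mex{} = 0
G(6) = mex{0} = 1
G(7) = mex{0} = 1
G(8) = mex{0} = 1
G(9) = mex{0,0} = 1
G(10) = mex{0,0} = 1
G(11) = mex{0,0} = 1
G(12) = mex{1,0} = 2
G(13) = mex{1,0} = 2
G(14) = mex{1,0} = 2
G(15) = mex{1,1} = 0
G(16) = mex{1,1} = 0
G(17) = mex{1,1} = 0
G(18) = mex{2,1} = 0
Stack A: G(18) = 0.
Stack B: G(8) = 1.
Stack C: G(18) = 0.
Combined Grundy value = 0 ⊕ 1 ⊕ 0 = 1.
A winning move leaves total XOR = 0, i.e. changes one component's Grundy value g to g ⊕ X where X is the current total.
Stack A: need g' = 0⊕1 = 1. Options: 18−6→G=2, 18−9→G=1. Hits: 1.
Stack B: need g' = 1⊕1 = 0. Options: 8−6→G=0. Hits: 1.
Stack C: need g' = 0⊕1 = 1. Options: 18−6→G=2, 18−9→G=1. Hits: 1.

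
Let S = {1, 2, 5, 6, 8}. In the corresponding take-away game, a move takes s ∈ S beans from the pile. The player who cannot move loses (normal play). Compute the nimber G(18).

1

n :  0  1  2  3  4  5  6  7  8  9 10 11 12 13 14 15 16 17 18
G :  0  1  2  0  1  2  3  0  1  2  0  1  2  3  0  1  2  0  1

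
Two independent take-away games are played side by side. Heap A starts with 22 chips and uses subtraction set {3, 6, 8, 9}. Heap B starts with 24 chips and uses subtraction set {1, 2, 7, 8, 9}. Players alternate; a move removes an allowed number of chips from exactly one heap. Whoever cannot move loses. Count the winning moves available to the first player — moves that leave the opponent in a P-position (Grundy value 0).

2

Heap A, S = {3, 6, 8, 9}:
G(0) = 0
G(1) = mex{} = 0
G(2) = mex{} = 0
G(3) = mex{0} = 1
G(4) = mex{0} = 1
G(5) = mex{0} = 1
G(6) = mex{1,0} = 2
G(7) = mex{1,0} = 2
G(8) = mex{1,0,0} = 2
G(9) = mex{2,1,0,0} = 3
G(10) = mex{2,1,0,0} = 3
G(11) = mex{2,1,1,0} = 3
G(12) = mex{3,2,1,1} = 0
G(13) = mex{3,2,1,1} = 0
G(14) = mex{3,2,2,1} = 0
G(15) = mex{0,3,2,2} = 1
G(16) = mex{0,3,2,2} = 1
G(17) = mex{0,3,3,2} = 1
G(18) = mex{1,0,3,3} = 2
G(19) = mex{1,0,3,3} = 2
G(20) = mex{1,0,0,3} = 2
G(21) = mex{2,1,0,0} = 3
G(22) = mex{2,1,0,0} = 3
G_A(22) = 3.
Heap B, S = {1, 2, 7, 8, 9}:
n :  0  1  2  3  4  5  6  7  8  9 10 11 12 13 14 15 16 17 18 19 20 21 22 23 24
G :  0  1  2  0  1  2  0  1  2  3  4  5  3  4  5  3  0  1  2  0  1  2  0  1  2
G_B(24) = 2.
Combined Grundy value = 3 ⊕ 2 = 1.
A winning move leaves total XOR = 0, i.e. changes one component's Grundy value g to g ⊕ X where X is the current total.
Heap A: need g' = 3⊕1 = 2. Options: 22−3→G=2, 22−6→G=1, 22−8→G=0, 22−9→G=0. Hits: 1.
Heap B: need g' = 2⊕1 = 3. Options: 24−1→G=1, 24−2→G=0, 24−7→G=1, 24−8→G=0, 24−9→G=3. Hits: 1.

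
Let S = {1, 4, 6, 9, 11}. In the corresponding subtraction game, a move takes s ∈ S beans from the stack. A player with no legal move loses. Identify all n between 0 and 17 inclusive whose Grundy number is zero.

0, 2, 5, 7, 10, 12, 15, 17

G(0) = 0
G(1) = mex{0} = 1
G(2) = mex{1} = 0
G(3) = mex{0} = 1
G(4) = mex{1,0} = 2
G(5) = mex{2,1} = 0
G(6) = mex{0,0,0} = 1
G(7) = mex{1,1,1} = 0
G(8) = mex{0,2,0} = 1
G(9) = mex{1,0,1,0} = 2
G(10) = mex{2,1,2,1} = 0
G(11) = mex{0,0,0,0,0} = 1
G(12) = mex{1,1,1,1,1} = 0
G(13) = mex{0,2,0,2,0} = 1
G(14) = mex{1,0,1,0,1} = 2
G(15) = mex{2,1,2,1,2} = 0
G(16) = mex{0,0,0,0,0} = 1
G(17) = mex{1,1,1,1,1} = 0
P-positions are exactly the n with G(n) = 0.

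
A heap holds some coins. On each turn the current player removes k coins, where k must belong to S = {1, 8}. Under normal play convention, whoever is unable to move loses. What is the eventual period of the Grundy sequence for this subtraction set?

n :  0  1  2  3  4  5  6  7  8  9 10 11 12 13 14 15 16 17 18 19
G :  0  1  0  1  0  1  0  1  2  0  1  0  1  0  1  0  1  2  0  1
G(n+9) = G(n) holds for n = 0,…,7 (a full window of length max(S) = 8), so the sequence is purely periodic with period 9.

9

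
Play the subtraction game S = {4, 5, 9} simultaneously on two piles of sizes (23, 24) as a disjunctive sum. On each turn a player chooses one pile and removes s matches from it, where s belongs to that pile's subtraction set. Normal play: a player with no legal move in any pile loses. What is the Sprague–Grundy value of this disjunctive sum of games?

0

All piles use S = {4, 5, 9}:
G(0) = 0
G(1) = mex{} = 0
G(2) = mex{} = 0
G(3) = mex{} = 0
G(4) = mex{0} = 1
G(5) = mex{0,0} = 1
G(6) = mex{0,0} = 1
G(7) = mex{0,0} = 1
G(8) = mex{1,0} = 2
G(9) = mex{1,1,0} = 2
G(10) = mex{1,1,0} = 2
G(11) = mex{1,1,0} = 2
G(12) = mex{2,1,0} = 3
G(13) = mex{2,2,1} = 0
G(14) = mex{2,2,1} = 0
G(15) = mex{2,2,1} = 0
G(16) = mex{3,2,1} = 0
G(17) = mex{0,3,2} = 1
G(18) = mex{0,0,2} = 1
G(19) = mex{0,0,2} = 1
G(20) = mex{0,0,2} = 1
G(21) = mex{1,0,3} = 2
G(22) = mex{1,1,0} = 2
G(23) = mex{1,1,0} = 2
G(24) = mex{1,1,0} = 2
Pile A: G(23) = 2.
Pile B: G(24) = 2.
Combined Grundy value = 2 ⊕ 2 = 0.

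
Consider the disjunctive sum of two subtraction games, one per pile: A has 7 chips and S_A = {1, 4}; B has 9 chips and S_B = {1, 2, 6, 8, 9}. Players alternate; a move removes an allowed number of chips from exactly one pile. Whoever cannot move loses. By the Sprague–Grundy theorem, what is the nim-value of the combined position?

2

Pile A, S = {1, 4}:
G(0) = 0
G(1) = mex{0} = 1
G(2) = mex{1} = 0
G(3) = mex{0} = 1
G(4) = mex{1,0} = 2
G(5) = mex{2,1} = 0
G(6) = mex{0,0} = 1
G(7) = mex{1,1} = 0
G_A(7) = 0.
Pile B, S = {1, 2, 6, 8, 9}:
n : 0 1 2 3 4 5 6 7 8 9
G : 0 1 2 0 1 2 3 0 1 2
G_B(9) = 2.
Combined Grundy value = 0 ⊕ 2 = 2.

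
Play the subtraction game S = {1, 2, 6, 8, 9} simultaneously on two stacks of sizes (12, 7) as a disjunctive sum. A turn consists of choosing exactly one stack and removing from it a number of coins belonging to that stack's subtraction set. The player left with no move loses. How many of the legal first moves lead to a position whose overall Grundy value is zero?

All stacks use S = {1, 2, 6, 8, 9}:
n :  0  1  2  3  4  5  6  7  8  9 10 11 12
G :  0  1  2  0  1  2  3  0  1  2  0  1  2
Stack A: G(12) = 2.
Stack B: G(7) = 0.
Combined Grundy value = 2 ⊕ 0 = 2.
A winning move leaves total XOR = 0, i.e. changes one component's Grundy value g to g ⊕ X where X is the current total.
Stack A: need g' = 2⊕2 = 0. Options: 12−1→G=1, 12−2→G=0, 12−6→G=3, 12−8→G=1, 12−9→G=0. Hits: 2.
Stack B: need g' = 0⊕2 = 2. Options: 7−1→G=3, 7−2→G=2, 7−6→G=1. Hits: 1.

3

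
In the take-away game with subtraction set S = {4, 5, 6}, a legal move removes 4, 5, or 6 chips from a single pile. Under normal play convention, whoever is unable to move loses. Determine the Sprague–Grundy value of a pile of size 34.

n :  0  1  2  3  4  5  6  7  8  9 10 11 12 13 14 15 16 17 18 19 20 21 22 23 24 25 26 27 28 29 30 31 32 33 34
G :  0  0  0  0  1  1  1  1  2  2  0  0  0  0  1  1  1  1  2  2  0  0  0  0  1  1  1  1  2  2  0  0  0  0  1

1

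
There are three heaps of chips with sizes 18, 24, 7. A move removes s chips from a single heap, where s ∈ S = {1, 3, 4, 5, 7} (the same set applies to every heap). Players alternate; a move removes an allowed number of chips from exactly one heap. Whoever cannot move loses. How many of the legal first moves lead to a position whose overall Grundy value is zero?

All heaps use S = {1, 3, 4, 5, 7}:
G(0) = 0
G(1) = mex{0} = 1
G(2) = mex{1} = 0
G(3) = mex{0,0} = 1
G(4) = mex{1,1,0} = 2
G(5) = mex{2,0,1,0} = 3
G(6) = mex{3,1,0,1} = 2
G(7) = mex{2,2,1,0,0} = 3
G(8) = mex{3,3,2,1,1} = 0
G(9) = mex{0,2,3,2,0} = 1
G(10) = mex{1,3,2,3,1} = 0
G(11) = mex{0,0,3,2,2} = 1
G(12) = mex{1,1,0,3,3} = 2
G(13) = mex{2,0,1,0,2} = 3
G(14) = mex{3,1,0,1,3} = 2
G(15) = mex{2,2,1,0,0} = 3
G(16) = mex{3,3,2,1,1} = 0
G(17) = mex{0,2,3,2,0} = 1
G(18) = mex{1,3,2,3,1} = 0
G(19) = mex{0,0,3,2,2} = 1
G(20) = mex{1,1,0,3,3} = 2
G(21) = mex{2,0,1,0,2} = 3
G(22) = mex{3,1,0,1,3} = 2
G(23) = mex{2,2,1,0,0} = 3
G(24) = mex{3,3,2,1,1} = 0
Heap A: G(18) = 0.
Heap B: G(24) = 0.
Heap C: G(7) = 3.
Combined Grundy value = 0 ⊕ 0 ⊕ 3 = 3.
A winning move leaves total XOR = 0, i.e. changes one component's Grundy value g to g ⊕ X where X is the current total.
Heap A: need g' = 0⊕3 = 3. Options: 18−1→G=1, 18−3→G=3, 18−4→G=2, 18−5→G=3, 18−7→G=1. Hits: 2.
Heap B: need g' = 0⊕3 = 3. Options: 24−1→G=3, 24−3→G=3, 24−4→G=2, 24−5→G=1, 24−7→G=1. Hits: 2.
Heap C: need g' = 3⊕3 = 0. Options: 7−1→G=2, 7−3→G=2, 7−4→G=1, 7−5→G=0, 7−7→G=0. Hits: 2.

6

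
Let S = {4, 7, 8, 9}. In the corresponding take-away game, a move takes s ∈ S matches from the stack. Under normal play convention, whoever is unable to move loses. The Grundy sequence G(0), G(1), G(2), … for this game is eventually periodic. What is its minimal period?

G(0) = 0
G(1) = mex{} = 0
G(2) = mex{} = 0
G(3) = mex{} = 0
G(4) = mex{0} = 1
G(5) = mex{0} = 1
G(6) = mex{0} = 1
G(7) = mex{0,0} = 1
G(8) = mex{1,0,0} = 2
G(9) = mex{1,0,0,0} = 2
G(10) = mex{1,0,0,0} = 2
G(11) = mex{1,1,0,0} = 2
G(12) = mex{2,1,1,0} = 3
G(13) = mex{2,1,1,1} = 0
G(14) = mex{2,1,1,1} = 0
G(15) = mex{2,2,1,1} = 0
G(16) = mex{3,2,2,1} = 0
G(17) = mex{0,2,2,2} = 1
G(18) = mex{0,2,2,2} = 1
G(19) = mex{0,3,2,2} = 1
G(20) = mex{0,0,3,2} = 1
G(21) = mex{1,0,0,3} = 2
G(22) = mex{1,0,0,0} = 2
G(23) = mex{1,0,0,0} = 2
G(24) = mex{1,1,0,0} = 2
G(25) = mex{2,1,1,0} = 3
G(26) = mex{2,1,1,1} = 0
G(27) = mex{2,1,1,1} = 0
G(n+13) = G(n) holds for n = 0,…,8 (a full window of length max(S) = 9), so the sequence is purely periodic with period 13.

13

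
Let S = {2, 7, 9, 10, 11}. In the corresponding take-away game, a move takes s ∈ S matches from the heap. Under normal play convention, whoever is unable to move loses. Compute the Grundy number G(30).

2

G(0) = 0
G(1) = mex{} = 0
G(2) = mex{0} = 1
G(3) = mex{0} = 1
G(4) = mex{1} = 0
G(5) = mex{1} = 0
G(6) = mex{0} = 1
G(7) = mex{0,0} = 1
G(8) = mex{1,0} = 2
G(9) = mex{1,1,0} = 2
G(10) = mex{2,1,0,0} = 3
G(11) = mex{2,0,1,0,0} = 3
G(12) = mex{3,0,1,1,0} = 2
G(13) = mex{3,1,0,1,1} = 2
G(14) = mex{2,1,0,0,1} = 3
G(15) = mex{2,2,1,0,0} = 3
G(16) = mex{3,2,1,1,0} = 4
G(17) = mex{3,3,2,1,1} = 0
G(18) = mex{4,3,2,2,1} = 0
G(19) = mex{0,2,3,2,2} = 1
G(20) = mex{0,2,3,3,2} = 1
G(21) = mex{1,3,2,3,3} = 0
G(22) = mex{1,3,2,2,3} = 0
G(23) = mex{0,4,3,2,2} = 1
G(24) = mex{0,0,3,3,2} = 1
G(25) = mex{1,0,4,3,3} = 2
G(26) = mex{1,1,0,4,3} = 2
G(27) = mex{2,1,0,0,4} = 3
G(28) = mex{2,0,1,0,0} = 3
G(29) = mex{3,0,1,1,0} = 2
G(30) = mex{3,1,0,1,1} = 2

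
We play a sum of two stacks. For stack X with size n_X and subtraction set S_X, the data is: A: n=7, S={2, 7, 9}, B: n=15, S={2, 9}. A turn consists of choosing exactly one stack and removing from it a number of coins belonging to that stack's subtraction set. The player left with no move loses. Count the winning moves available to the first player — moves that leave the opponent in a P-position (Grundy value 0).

4

Stack A, S = {2, 7, 9}:
n : 0 1 2 3 4 5 6 7
G : 0 0 1 1 0 0 1 1
G_A(7) = 1.
Stack B, S = {2, 9}:
n :  0  1  2  3  4  5  6  7  8  9 10 11 12 13 14 15
G :  0  0  1  1  0  0  1  1  0  2  1  0  0  1  1  0
G_B(15) = 0.
Combined Grundy value = 1 ⊕ 0 = 1.
A winning move leaves total XOR = 0, i.e. changes one component's Grundy value g to g ⊕ X where X is the current total.
Stack A: need g' = 1⊕1 = 0. Options: 7−2→G=0, 7−7→G=0. Hits: 2.
Stack B: need g' = 0⊕1 = 1. Options: 15−2→G=1, 15−9→G=1. Hits: 2.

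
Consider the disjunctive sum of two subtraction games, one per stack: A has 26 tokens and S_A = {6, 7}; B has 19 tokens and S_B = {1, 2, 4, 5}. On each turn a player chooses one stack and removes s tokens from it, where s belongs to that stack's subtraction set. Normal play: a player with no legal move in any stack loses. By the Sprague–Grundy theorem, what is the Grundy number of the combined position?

1

Stack A, S = {6, 7}:
G(0) = 0
G(1) = mex{} = 0
G(2) = mex{} = 0
G(3) = mex{} = 0
G(4) = mex{} = 0
G(5) = mex{} = 0
G(6) = mex{0} = 1
G(7) = mex{0,0} = 1
G(8) = mex{0,0} = 1
G(9) = mex{0,0} = 1
G(10) = mex{0,0} = 1
G(11) = mex{0,0} = 1
G(12) = mex{1,0} = 2
G(13) = mex{1,1} = 0
G(14) = mex{1,1} = 0
G(15) = mex{1,1} = 0
G(16) = mex{1,1} = 0
G(17) = mex{1,1} = 0
G(18) = mex{2,1} = 0
G(19) = mex{0,2} = 1
G(20) = mex{0,0} = 1
G(21) = mex{0,0} = 1
G(22) = mex{0,0} = 1
G(23) = mex{0,0} = 1
G(24) = mex{0,0} = 1
G(25) = mex{1,0} = 2
G(26) = mex{1,1} = 0
G_A(26) = 0.
Stack B, S = {1, 2, 4, 5}:
G(0) = 0
G(1) = mex{0} = 1
G(2) = mex{1,0} = 2
G(3) = mex{2,1} = 0
G(4) = mex{0,2,0} = 1
G(5) = mex{1,0,1,0} = 2
G(6) = mex{2,1,2,1} = 0
G(7) = mex{0,2,0,2} = 1
G(8) = mex{1,0,1,0} = 2
G(9) = mex{2,1,2,1} = 0
G(10) = mex{0,2,0,2} = 1
G(11) = mex{1,0,1,0} = 2
G(12) = mex{2,1,2,1} = 0
G(13) = mex{0,2,0,2} = 1
G(14) = mex{1,0,1,0} = 2
G(15) = mex{2,1,2,1} = 0
G(16) = mex{0,2,0,2} = 1
G(17) = mex{1,0,1,0} = 2
G(18) = mex{2,1,2,1} = 0
G(19) = mex{0,2,0,2} = 1
G_B(19) = 1.
Combined Grundy value = 0 ⊕ 1 = 1.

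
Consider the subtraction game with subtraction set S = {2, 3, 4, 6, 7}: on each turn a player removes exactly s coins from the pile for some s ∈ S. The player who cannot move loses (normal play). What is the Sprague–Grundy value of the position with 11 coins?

1

n :  0  1  2  3  4  5  6  7  8  9 10 11
G :  0  0  1  1  2  2  3  3  4  0  0  1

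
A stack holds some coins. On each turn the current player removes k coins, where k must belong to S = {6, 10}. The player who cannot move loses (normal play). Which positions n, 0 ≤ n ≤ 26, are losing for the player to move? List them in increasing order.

n :  0  1  2  3  4  5  6  7  8  9 10 11 12 13 14 15 16 17 18 19 20 21 22 23 24 25 26
G :  0  0  0  0  0  0  1  1  1  1  1  1  2  2  2  2  0  0  0  0  0  0  1  1  1  1  1
P-positions are exactly the n with G(n) = 0.

0, 1, 2, 3, 4, 5, 16, 17, 18, 19, 20, 21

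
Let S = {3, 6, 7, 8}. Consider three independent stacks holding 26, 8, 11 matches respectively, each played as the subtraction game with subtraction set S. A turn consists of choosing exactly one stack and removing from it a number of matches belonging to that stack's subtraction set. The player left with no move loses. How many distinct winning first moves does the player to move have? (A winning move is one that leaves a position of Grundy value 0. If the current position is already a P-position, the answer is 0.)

3

All stacks use S = {3, 6, 7, 8}:
n :  0  1  2  3  4  5  6  7  8  9 10 11 12 13 14 15 16 17 18 19 20 21 22 23 24 25 26
G :  0  0  0  1  1  1  2  2  2  3  3  0  0  0  1  1  1  2  2  2  3  3  0  0  0  1  1
Stack A: G(26) = 1.
Stack B: G(8) = 2.
Stack C: G(11) = 0.
Combined Grundy value = 1 ⊕ 2 ⊕ 0 = 3.
A winning move leaves total XOR = 0, i.e. changes one component's Grundy value g to g ⊕ X where X is the current total.
Stack A: need g' = 1⊕3 = 2. Options: 26−3→G=0, 26−6→G=3, 26−7→G=2, 26−8→G=2. Hits: 2.
Stack B: need g' = 2⊕3 = 1. Options: 8−3→G=1, 8−6→G=0, 8−7→G=0, 8−8→G=0. Hits: 1.
Stack C: need g' = 0⊕3 = 3. Options: 11−3→G=2, 11−6→G=1, 11−7→G=1, 11−8→G=1. Hits: 0.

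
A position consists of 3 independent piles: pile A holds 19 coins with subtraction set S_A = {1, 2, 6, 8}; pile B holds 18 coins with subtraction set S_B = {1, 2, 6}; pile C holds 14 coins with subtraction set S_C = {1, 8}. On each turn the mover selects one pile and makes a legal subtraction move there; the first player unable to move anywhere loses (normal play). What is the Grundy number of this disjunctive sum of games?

Pile A, S = {1, 2, 6, 8}:
n :  0  1  2  3  4  5  6  7  8  9 10 11 12 13 14 15 16 17 18 19
G :  0  1  2  0  1  2  3  0  1  2  0  1  2  3  0  1  2  0  1  2
G_A(19) = 2.
Pile B, S = {1, 2, 6}:
n :  0  1  2  3  4  5  6  7  8  9 10 11 12 13 14 15 16 17 18
G :  0  1  2  0  1  2  3  0  1  2  0  1  2  3  0  1  2  0  1
G_B(18) = 1.
Pile C, S = {1, 8}:
G(0) = 0
G(1) = mex{0} = 1
G(2) = mex{1} = 0
G(3) = mex{0} = 1
G(4) = mex{1} = 0
G(5) = mex{0} = 1
G(6) = mex{1} = 0
G(7) = mex{0} = 1
G(8) = mex{1,0} = 2
G(9) = mex{2,1} = 0
G(10) = mex{0,0} = 1
G(11) = mex{1,1} = 0
G(12) = mex{0,0} = 1
G(13) = mex{1,1} = 0
G(14) = mex{0,0} = 1
G_C(14) = 1.
Combined Grundy value = 2 ⊕ 1 ⊕ 1 = 2.

2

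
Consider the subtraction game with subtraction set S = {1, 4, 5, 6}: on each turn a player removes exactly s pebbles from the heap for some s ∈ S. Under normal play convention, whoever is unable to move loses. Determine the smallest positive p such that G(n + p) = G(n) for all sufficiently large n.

9

n :  0  1  2  3  4  5  6  7  8  9 10 11 12 13 14 15 16 17 18 19
G :  0  1  0  1  2  3  2  3  4  0  1  0  1  2  3  2  3  4  0  1
G(n+9) = G(n) holds for n = 0,…,5 (a full window of length max(S) = 6), so the sequence is purely periodic with period 9.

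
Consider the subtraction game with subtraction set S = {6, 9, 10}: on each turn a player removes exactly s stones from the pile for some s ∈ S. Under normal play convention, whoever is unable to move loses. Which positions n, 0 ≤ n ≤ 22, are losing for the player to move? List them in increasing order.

G(0) = 0
G(1) = mex{} = 0
G(2) = mex{} = 0
G(3) = mex{} = 0
G(4) = mex{} = 0
G(5) = mex{} = 0
G(6) = mex{0} = 1
G(7) = mex{0} = 1
G(8) = mex{0} = 1
G(9) = mex{0,0} = 1
G(10) = mex{0,0,0} = 1
G(11) = mex{0,0,0} = 1
G(12) = mex{1,0,0} = 2
G(13) = mex{1,0,0} = 2
G(14) = mex{1,0,0} = 2
G(15) = mex{1,1,0} = 2
G(16) = mex{1,1,1} = 0
G(17) = mex{1,1,1} = 0
G(18) = mex{2,1,1} = 0
G(19) = mex{2,1,1} = 0
G(20) = mex{2,1,1} = 0
G(21) = mex{2,2,1} = 0
G(22) = mex{0,2,2} = 1
P-positions are exactly the n with G(n) = 0.

0, 1, 2, 3, 4, 5, 16, 17, 18, 19, 20, 21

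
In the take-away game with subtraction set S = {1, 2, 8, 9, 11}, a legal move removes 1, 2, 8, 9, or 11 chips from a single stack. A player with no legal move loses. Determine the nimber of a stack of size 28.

2

G(0) = 0
G(1) = mex{0} = 1
G(2) = mex{1,0} = 2
G(3) = mex{2,1} = 0
G(4) = mex{0,2} = 1
G(5) = mex{1,0} = 2
G(6) = mex{2,1} = 0
G(7) = mex{0,2} = 1
G(8) = mex{1,0,0} = 2
G(9) = mex{2,1,1,0} = 3
G(10) = mex{3,2,2,1} = 0
G(11) = mex{0,3,0,2,0} = 1
G(12) = mex{1,0,1,0,1} = 2
G(13) = mex{2,1,2,1,2} = 0
G(14) = mex{0,2,0,2,0} = 1
G(15) = mex{1,0,1,0,1} = 2
G(16) = mex{2,1,2,1,2} = 0
G(17) = mex{0,2,3,2,0} = 1
G(18) = mex{1,0,0,3,1} = 2
G(19) = mex{2,1,1,0,2} = 3
G(20) = mex{3,2,2,1,3} = 0
G(21) = mex{0,3,0,2,0} = 1
G(22) = mex{1,0,1,0,1} = 2
G(23) = mex{2,1,2,1,2} = 0
G(24) = mex{0,2,0,2,0} = 1
G(25) = mex{1,0,1,0,1} = 2
G(26) = mex{2,1,2,1,2} = 0
G(27) = mex{0,2,3,2,0} = 1
G(28) = mex{1,0,0,3,1} = 2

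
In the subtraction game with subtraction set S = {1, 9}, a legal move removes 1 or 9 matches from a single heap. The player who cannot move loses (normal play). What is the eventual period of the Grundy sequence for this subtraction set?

2

n :  0  1  2  3  4  5  6  7  8  9 10 11 12 13 14
G :  0  1  0  1  0  1  0  1  0  1  0  1  0  1  0
G(n+2) = G(n) holds for n = 0,…,8 (a full window of length max(S) = 9), so the sequence is purely periodic with period 2.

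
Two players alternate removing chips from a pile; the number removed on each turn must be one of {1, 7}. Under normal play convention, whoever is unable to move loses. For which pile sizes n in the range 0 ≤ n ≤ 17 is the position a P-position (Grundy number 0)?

0, 2, 4, 6, 8, 10, 12, 14, 16

G(0) = 0
G(1) = mex{0} = 1
G(2) = mex{1} = 0
G(3) = mex{0} = 1
G(4) = mex{1} = 0
G(5) = mex{0} = 1
G(6) = mex{1} = 0
G(7) = mex{0,0} = 1
G(8) = mex{1,1} = 0
G(9) = mex{0,0} = 1
G(10) = mex{1,1} = 0
G(11) = mex{0,0} = 1
G(12) = mex{1,1} = 0
G(13) = mex{0,0} = 1
G(14) = mex{1,1} = 0
G(15) = mex{0,0} = 1
G(16) = mex{1,1} = 0
G(17) = mex{0,0} = 1
P-positions are exactly the n with G(n) = 0.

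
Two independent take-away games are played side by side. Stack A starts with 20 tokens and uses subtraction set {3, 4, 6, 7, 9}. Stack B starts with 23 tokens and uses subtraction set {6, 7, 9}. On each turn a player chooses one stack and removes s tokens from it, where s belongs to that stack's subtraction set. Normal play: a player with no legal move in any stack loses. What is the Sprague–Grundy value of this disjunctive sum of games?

Stack A, S = {3, 4, 6, 7, 9}:
n :  0  1  2  3  4  5  6  7  8  9 10 11 12 13 14 15 16 17 18 19 20
G :  0  0  0  1  1  1  2  2  2  3  3  3  0  0  0  1  1  1  2  2  2
G_A(20) = 2.
Stack B, S = {6, 7, 9}:
G(0) = 0
G(1) = mex{} = 0
G(2) = mex{} = 0
G(3) = mex{} = 0
G(4) = mex{} = 0
G(5) = mex{} = 0
G(6) = mex{0} = 1
G(7) = mex{0,0} = 1
G(8) = mex{0,0} = 1
G(9) = mex{0,0,0} = 1
G(10) = mex{0,0,0} = 1
G(11) = mex{0,0,0} = 1
G(12) = mex{1,0,0} = 2
G(13) = mex{1,1,0} = 2
G(14) = mex{1,1,0} = 2
G(15) = mex{1,1,1} = 0
G(16) = mex{1,1,1} = 0
G(17) = mex{1,1,1} = 0
G(18) = mex{2,1,1} = 0
G(19) = mex{2,2,1} = 0
G(20) = mex{2,2,1} = 0
G(21) = mex{0,2,2} = 1
G(22) = mex{0,0,2} = 1
G(23) = mex{0,0,2} = 1
G_B(23) = 1.
Combined Grundy value = 2 ⊕ 1 = 3.

3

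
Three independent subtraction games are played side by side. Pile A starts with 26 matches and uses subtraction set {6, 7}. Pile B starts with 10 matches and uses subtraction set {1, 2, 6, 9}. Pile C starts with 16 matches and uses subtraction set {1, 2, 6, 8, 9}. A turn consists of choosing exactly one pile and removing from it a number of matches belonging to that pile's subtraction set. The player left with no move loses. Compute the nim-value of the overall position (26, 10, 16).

Pile A, S = {6, 7}:
G(0) = 0
G(1) = mex{} = 0
G(2) = mex{} = 0
G(3) = mex{} = 0
G(4) = mex{} = 0
G(5) = mex{} = 0
G(6) = mex{0} = 1
G(7) = mex{0,0} = 1
G(8) = mex{0,0} = 1
G(9) = mex{0,0} = 1
G(10) = mex{0,0} = 1
G(11) = mex{0,0} = 1
G(12) = mex{1,0} = 2
G(13) = mex{1,1} = 0
G(14) = mex{1,1} = 0
G(15) = mex{1,1} = 0
G(16) = mex{1,1} = 0
G(17) = mex{1,1} = 0
G(18) = mex{2,1} = 0
G(19) = mex{0,2} = 1
G(20) = mex{0,0} = 1
G(21) = mex{0,0} = 1
G(22) = mex{0,0} = 1
G(23) = mex{0,0} = 1
G(24) = mex{0,0} = 1
G(25) = mex{1,0} = 2
G(26) = mex{1,1} = 0
G_A(26) = 0.
Pile B, S = {1, 2, 6, 9}:
G(0) = 0
G(1) = mex{0} = 1
G(2) = mex{1,0} = 2
G(3) = mex{2,1} = 0
G(4) = mex{0,2} = 1
G(5) = mex{1,0} = 2
G(6) = mex{2,1,0} = 3
G(7) = mex{3,2,1} = 0
G(8) = mex{0,3,2} = 1
G(9) = mex{1,0,0,0} = 2
G(10) = mex{2,1,1,1} = 0
G_B(10) = 0.
Pile C, S = {1, 2, 6, 8, 9}:
n :  0  1  2  3  4  5  6  7  8  9 10 11 12 13 14 15 16
G :  0  1  2  0  1  2  3  0  1  2  0  1  2  3  0  1  2
G_C(16) = 2.
Combined Grundy value = 0 ⊕ 0 ⊕ 2 = 2.

2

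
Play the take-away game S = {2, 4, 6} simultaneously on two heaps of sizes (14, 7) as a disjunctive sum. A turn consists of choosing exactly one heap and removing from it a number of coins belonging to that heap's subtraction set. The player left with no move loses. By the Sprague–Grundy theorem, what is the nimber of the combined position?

All heaps use S = {2, 4, 6}:
n :  0  1  2  3  4  5  6  7  8  9 10 11 12 13 14
G :  0  0  1  1  2  2  3  3  0  0  1  1  2  2  3
Heap A: G(14) = 3.
Heap B: G(7) = 3.
Combined Grundy value = 3 ⊕ 3 = 0.

0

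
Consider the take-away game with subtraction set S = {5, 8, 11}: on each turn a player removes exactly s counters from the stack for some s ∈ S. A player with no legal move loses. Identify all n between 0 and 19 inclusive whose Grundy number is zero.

0, 1, 2, 3, 4, 16, 17, 18, 19

G(0) = 0
G(1) = mex{} = 0
G(2) = mex{} = 0
G(3) = mex{} = 0
G(4) = mex{} = 0
G(5) = mex{0} = 1
G(6) = mex{0} = 1
G(7) = mex{0} = 1
G(8) = mex{0,0} = 1
G(9) = mex{0,0} = 1
G(10) = mex{1,0} = 2
G(11) = mex{1,0,0} = 2
G(12) = mex{1,0,0} = 2
G(13) = mex{1,1,0} = 2
G(14) = mex{1,1,0} = 2
G(15) = mex{2,1,0} = 3
G(16) = mex{2,1,1} = 0
G(17) = mex{2,1,1} = 0
G(18) = mex{2,2,1} = 0
G(19) = mex{2,2,1} = 0
P-positions are exactly the n with G(n) = 0.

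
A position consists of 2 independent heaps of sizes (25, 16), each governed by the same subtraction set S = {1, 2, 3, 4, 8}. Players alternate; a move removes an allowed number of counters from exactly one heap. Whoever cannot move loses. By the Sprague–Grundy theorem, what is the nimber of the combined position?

All heaps use S = {1, 2, 3, 4, 8}:
n :  0  1  2  3  4  5  6  7  8  9 10 11 12 13 14 15 16 17 18 19 20 21 22 23 24 25
G :  0  1  2  3  4  0  1  2  3  4  0  1  2  3  4  0  1  2  3  4  0  1  2  3  4  0
Heap A: G(25) = 0.
Heap B: G(16) = 1.
Combined Grundy value = 0 ⊕ 1 = 1.

1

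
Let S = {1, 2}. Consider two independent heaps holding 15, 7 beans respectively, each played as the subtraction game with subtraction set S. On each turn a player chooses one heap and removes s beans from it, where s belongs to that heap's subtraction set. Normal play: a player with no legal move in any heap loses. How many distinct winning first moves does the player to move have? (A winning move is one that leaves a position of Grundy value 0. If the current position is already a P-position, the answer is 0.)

2

All heaps use S = {1, 2}:
n :  0  1  2  3  4  5  6  7  8  9 10 11 12 13 14 15
G :  0  1  2  0  1  2  0  1  2  0  1  2  0  1  2  0
Heap A: G(15) = 0.
Heap B: G(7) = 1.
Combined Grundy value = 0 ⊕ 1 = 1.
A winning move leaves total XOR = 0, i.e. changes one component's Grundy value g to g ⊕ X where X is the current total.
Heap A: need g' = 0⊕1 = 1. Options: 15−1→G=2, 15−2→G=1. Hits: 1.
Heap B: need g' = 1⊕1 = 0. Options: 7−1→G=0, 7−2→G=2. Hits: 1.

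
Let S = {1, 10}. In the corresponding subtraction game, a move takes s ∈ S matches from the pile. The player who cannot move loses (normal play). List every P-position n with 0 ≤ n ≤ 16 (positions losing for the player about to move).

n :  0  1  2  3  4  5  6  7  8  9 10 11 12 13 14 15 16
G :  0  1  0  1  0  1  0  1  0  1  2  0  1  0  1  0  1
P-positions are exactly the n with G(n) = 0.

0, 2, 4, 6, 8, 11, 13, 15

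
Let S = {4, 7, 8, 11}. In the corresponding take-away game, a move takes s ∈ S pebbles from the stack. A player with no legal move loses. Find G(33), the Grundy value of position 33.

n :  0  1  2  3  4  5  6  7  8  9 10 11 12 13 14 15 16 17 18 19 20 21 22 23 24 25 26 27 28 29 30 31 32 33
G :  0  0  0  0  1  1  1  1  2  2  2  2  3  3  3  0  0  0  0  1  1  1  1  2  2  2  2  3  3  3  0  0  0  0

0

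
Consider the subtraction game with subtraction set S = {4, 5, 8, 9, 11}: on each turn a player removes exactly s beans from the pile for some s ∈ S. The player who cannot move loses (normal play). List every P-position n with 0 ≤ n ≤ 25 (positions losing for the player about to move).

0, 1, 2, 3, 15, 16, 17, 18

G(0) = 0
G(1) = mex{} = 0
G(2) = mex{} = 0
G(3) = mex{} = 0
G(4) = mex{0} = 1
G(5) = mex{0,0} = 1
G(6) = mex{0,0} = 1
G(7) = mex{0,0} = 1
G(8) = mex{1,0,0} = 2
G(9) = mex{1,1,0,0} = 2
G(10) = mex{1,1,0,0} = 2
G(11) = mex{1,1,0,0,0} = 2
G(12) = mex{2,1,1,0,0} = 3
G(13) = mex{2,2,1,1,0} = 3
G(14) = mex{2,2,1,1,0} = 3
G(15) = mex{2,2,1,1,1} = 0
G(16) = mex{3,2,2,1,1} = 0
G(17) = mex{3,3,2,2,1} = 0
G(18) = mex{3,3,2,2,1} = 0
G(19) = mex{0,3,2,2,2} = 1
G(20) = mex{0,0,3,2,2} = 1
G(21) = mex{0,0,3,3,2} = 1
G(22) = mex{0,0,3,3,2} = 1
G(23) = mex{1,0,0,3,3} = 2
G(24) = mex{1,1,0,0,3} = 2
G(25) = mex{1,1,0,0,3} = 2
P-positions are exactly the n with G(n) = 0.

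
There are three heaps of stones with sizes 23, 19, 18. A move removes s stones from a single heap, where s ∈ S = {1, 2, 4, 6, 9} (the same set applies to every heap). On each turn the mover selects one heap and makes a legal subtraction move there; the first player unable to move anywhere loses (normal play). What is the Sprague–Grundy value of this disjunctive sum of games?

6

All heaps use S = {1, 2, 4, 6, 9}:
G(0) = 0
G(1) = mex{0} = 1
G(2) = mex{1,0} = 2
G(3) = mex{2,1} = 0
G(4) = mex{0,2,0} = 1
G(5) = mex{1,0,1} = 2
G(6) = mex{2,1,2,0} = 3
G(7) = mex{3,2,0,1} = 4
G(8) = mex{4,3,1,2} = 0
G(9) = mex{0,4,2,0,0} = 1
G(10) = mex{1,0,3,1,1} = 2
G(11) = mex{2,1,4,2,2} = 0
G(12) = mex{0,2,0,3,0} = 1
G(13) = mex{1,0,1,4,1} = 2
G(14) = mex{2,1,2,0,2} = 3
G(15) = mex{3,2,0,1,3} = 4
G(16) = mex{4,3,1,2,4} = 0
G(17) = mex{0,4,2,0,0} = 1
G(18) = mex{1,0,3,1,1} = 2
G(19) = mex{2,1,4,2,2} = 0
G(20) = mex{0,2,0,3,0} = 1
G(21) = mex{1,0,1,4,1} = 2
G(22) = mex{2,1,2,0,2} = 3
G(23) = mex{3,2,0,1,3} = 4
Heap A: G(23) = 4.
Heap B: G(19) = 0.
Heap C: G(18) = 2.
Combined Grundy value = 4 ⊕ 0 ⊕ 2 = 6.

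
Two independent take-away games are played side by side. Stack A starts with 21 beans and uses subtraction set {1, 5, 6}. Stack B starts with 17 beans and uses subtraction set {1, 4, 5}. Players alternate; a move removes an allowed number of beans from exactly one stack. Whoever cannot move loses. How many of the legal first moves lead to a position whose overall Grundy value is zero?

Stack A, S = {1, 5, 6}:
n :  0  1  2  3  4  5  6  7  8  9 10 11 12 13 14 15 16 17 18 19 20 21
G :  0  1  0  1  0  1  2  3  2  3  2  0  1  0  1  0  1  2  3  2  3  2
G_A(21) = 2.
Stack B, S = {1, 4, 5}:
n :  0  1  2  3  4  5  6  7  8  9 10 11 12 13 14 15 16 17
G :  0  1  0  1  2  3  2  3  0  1  0  1  2  3  2  3  0  1
G_B(17) = 1.
Combined Grundy value = 2 ⊕ 1 = 3.
A winning move leaves total XOR = 0, i.e. changes one component's Grundy value g to g ⊕ X where X is the current total.
Stack A: need g' = 2⊕3 = 1. Options: 21−1→G=3, 21−5→G=1, 21−6→G=0. Hits: 1.
Stack B: need g' = 1⊕3 = 2. Options: 17−1→G=0, 17−4→G=3, 17−5→G=2. Hits: 1.

2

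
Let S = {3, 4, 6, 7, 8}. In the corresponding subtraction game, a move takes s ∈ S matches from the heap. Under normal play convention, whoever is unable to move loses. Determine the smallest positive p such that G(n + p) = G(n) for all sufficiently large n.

n :  0  1  2  3  4  5  6  7  8  9 10 11 12 13 14 15 16 17 18 19 20 21 22 23
G :  0  0  0  1  1  1  2  2  2  3  3  0  0  0  1  1  1  2  2  2  3  3  0  0
G(n+11) = G(n) holds for n = 0,…,7 (a full window of length max(S) = 8), so the sequence is purely periodic with period 11.

11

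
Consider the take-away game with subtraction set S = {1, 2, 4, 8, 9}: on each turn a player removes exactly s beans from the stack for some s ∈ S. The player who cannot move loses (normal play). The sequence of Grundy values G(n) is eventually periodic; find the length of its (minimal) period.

13

G(0) = 0
G(1) = mex{0} = 1
G(2) = mex{1,0} = 2
G(3) = mex{2,1} = 0
G(4) = mex{0,2,0} = 1
G(5) = mex{1,0,1} = 2
G(6) = mex{2,1,2} = 0
G(7) = mex{0,2,0} = 1
G(8) = mex{1,0,1,0} = 2
G(9) = mex{2,1,2,1,0} = 3
G(10) = mex{3,2,0,2,1} = 4
G(11) = mex{4,3,1,0,2} = 5
G(12) = mex{5,4,2,1,0} = 3
G(13) = mex{3,5,3,2,1} = 0
G(14) = mex{0,3,4,0,2} = 1
G(15) = mex{1,0,5,1,0} = 2
G(16) = mex{2,1,3,2,1} = 0
G(17) = mex{0,2,0,3,2} = 1
G(18) = mex{1,0,1,4,3} = 2
G(19) = mex{2,1,2,5,4} = 0
G(20) = mex{0,2,0,3,5} = 1
G(21) = mex{1,0,1,0,3} = 2
G(22) = mex{2,1,2,1,0} = 3
G(23) = mex{3,2,0,2,1} = 4
G(24) = mex{4,3,1,0,2} = 5
G(25) = mex{5,4,2,1,0} = 3
G(26) = mex{3,5,3,2,1} = 0
G(27) = mex{0,3,4,0,2} = 1
G(n+13) = G(n) holds for n = 0,…,8 (a full window of length max(S) = 9), so the sequence is purely periodic with period 13.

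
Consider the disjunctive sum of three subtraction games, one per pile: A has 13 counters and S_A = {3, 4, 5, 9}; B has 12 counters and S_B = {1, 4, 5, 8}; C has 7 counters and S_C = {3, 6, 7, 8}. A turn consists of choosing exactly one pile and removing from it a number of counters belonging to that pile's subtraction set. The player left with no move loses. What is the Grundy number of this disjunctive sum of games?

1

Pile A, S = {3, 4, 5, 9}:
G(0) = 0
G(1) = mex{} = 0
G(2) = mex{} = 0
G(3) = mex{0} = 1
G(4) = mex{0,0} = 1
G(5) = mex{0,0,0} = 1
G(6) = mex{1,0,0} = 2
G(7) = mex{1,1,0} = 2
G(8) = mex{1,1,1} = 0
G(9) = mex{2,1,1,0} = 3
G(10) = mex{2,2,1,0} = 3
G(11) = mex{0,2,2,0} = 1
G(12) = mex{3,0,2,1} = 4
G(13) = mex{3,3,0,1} = 2
G_A(13) = 2.
Pile B, S = {1, 4, 5, 8}:
G(0) = 0
G(1) = mex{0} = 1
G(2) = mex{1} = 0
G(3) = mex{0} = 1
G(4) = mex{1,0} = 2
G(5) = mex{2,1,0} = 3
G(6) = mex{3,0,1} = 2
G(7) = mex{2,1,0} = 3
G(8) = mex{3,2,1,0} = 4
G(9) = mex{4,3,2,1} = 0
G(10) = mex{0,2,3,0} = 1
G(11) = mex{1,3,2,1} = 0
G(12) = mex{0,4,3,2} = 1
G_B(12) = 1.
Pile C, S = {3, 6, 7, 8}:
n : 0 1 2 3 4 5 6 7
G : 0 0 0 1 1 1 2 2
G_C(7) = 2.
Combined Grundy value = 2 ⊕ 1 ⊕ 2 = 1.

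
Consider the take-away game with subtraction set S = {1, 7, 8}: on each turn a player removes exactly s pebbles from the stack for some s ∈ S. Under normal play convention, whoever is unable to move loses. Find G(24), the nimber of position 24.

G(0) = 0
G(1) = mex{0} = 1
G(2) = mex{1} = 0
G(3) = mex{0} = 1
G(4) = mex{1} = 0
G(5) = mex{0} = 1
G(6) = mex{1} = 0
G(7) = mex{0,0} = 1
G(8) = mex{1,1,0} = 2
G(9) = mex{2,0,1} = 3
G(10) = mex{3,1,0} = 2
G(11) = mex{2,0,1} = 3
G(12) = mex{3,1,0} = 2
G(13) = mex{2,0,1} = 3
G(14) = mex{3,1,0} = 2
G(15) = mex{2,2,1} = 0
G(16) = mex{0,3,2} = 1
G(17) = mex{1,2,3} = 0
G(18) = mex{0,3,2} = 1
G(19) = mex{1,2,3} = 0
G(20) = mex{0,3,2} = 1
G(21) = mex{1,2,3} = 0
G(22) = mex{0,0,2} = 1
G(23) = mex{1,1,0} = 2
G(24) = mex{2,0,1} = 3

3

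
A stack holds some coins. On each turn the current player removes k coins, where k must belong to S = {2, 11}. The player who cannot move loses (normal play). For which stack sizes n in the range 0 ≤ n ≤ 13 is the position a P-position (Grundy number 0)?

0, 1, 4, 5, 8, 9, 13

n :  0  1  2  3  4  5  6  7  8  9 10 11 12 13
G :  0  0  1  1  0  0  1  1  0  0  1  1  2  0
P-positions are exactly the n with G(n) = 0.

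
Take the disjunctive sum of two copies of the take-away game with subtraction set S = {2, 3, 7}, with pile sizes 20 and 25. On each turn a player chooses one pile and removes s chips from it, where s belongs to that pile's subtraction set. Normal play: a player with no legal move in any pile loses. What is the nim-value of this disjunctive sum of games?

All piles use S = {2, 3, 7}:
G(0) = 0
G(1) = mex{} = 0
G(2) = mex{0} = 1
G(3) = mex{0,0} = 1
G(4) = mex{1,0} = 2
G(5) = mex{1,1} = 0
G(6) = mex{2,1} = 0
G(7) = mex{0,2,0} = 1
G(8) = mex{0,0,0} = 1
G(9) = mex{1,0,1} = 2
G(10) = mex{1,1,1} = 0
G(11) = mex{2,1,2} = 0
G(12) = mex{0,2,0} = 1
G(13) = mex{0,0,0} = 1
G(14) = mex{1,0,1} = 2
G(15) = mex{1,1,1} = 0
G(16) = mex{2,1,2} = 0
G(17) = mex{0,2,0} = 1
G(18) = mex{0,0,0} = 1
G(19) = mex{1,0,1} = 2
G(20) = mex{1,1,1} = 0
G(21) = mex{2,1,2} = 0
G(22) = mex{0,2,0} = 1
G(23) = mex{0,0,0} = 1
G(24) = mex{1,0,1} = 2
G(25) = mex{1,1,1} = 0
Pile A: G(20) = 0.
Pile B: G(25) = 0.
Combined Grundy value = 0 ⊕ 0 = 0.

0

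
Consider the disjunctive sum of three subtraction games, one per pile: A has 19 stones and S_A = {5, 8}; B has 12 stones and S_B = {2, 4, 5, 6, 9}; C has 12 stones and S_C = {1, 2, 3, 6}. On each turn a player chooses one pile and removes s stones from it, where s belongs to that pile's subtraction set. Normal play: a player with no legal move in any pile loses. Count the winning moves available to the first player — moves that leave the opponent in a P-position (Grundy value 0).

Pile A, S = {5, 8}:
G(0) = 0
G(1) = mex{} = 0
G(2) = mex{} = 0
G(3) = mex{} = 0
G(4) = mex{} = 0
G(5) = mex{0} = 1
G(6) = mex{0} = 1
G(7) = mex{0} = 1
G(8) = mex{0,0} = 1
G(9) = mex{0,0} = 1
G(10) = mex{1,0} = 2
G(11) = mex{1,0} = 2
G(12) = mex{1,0} = 2
G(13) = mex{1,1} = 0
G(14) = mex{1,1} = 0
G(15) = mex{2,1} = 0
G(16) = mex{2,1} = 0
G(17) = mex{2,1} = 0
G(18) = mex{0,2} = 1
G(19) = mex{0,2} = 1
G_A(19) = 1.
Pile B, S = {2, 4, 5, 6, 9}:
n :  0  1  2  3  4  5  6  7  8  9 10 11 12
G :  0  0  1  1  2  2  3  3  0  4  1  0  2
G_B(12) = 2.
Pile C, S = {1, 2, 3, 6}:
n :  0  1  2  3  4  5  6  7  8  9 10 11 12
G :  0  1  2  3  0  1  2  3  0  1  2  3  0
G_C(12) = 0.
Combined Grundy value = 1 ⊕ 2 ⊕ 0 = 3.
A winning move leaves total XOR = 0, i.e. changes one component's Grundy value g to g ⊕ X where X is the current total.
Pile A: need g' = 1⊕3 = 2. Options: 19−5→G=0, 19−8→G=2. Hits: 1.
Pile B: need g' = 2⊕3 = 1. Options: 12−2→G=1, 12−4→G=0, 12−5→G=3, 12−6→G=3, 12−9→G=1. Hits: 2.
Pile C: need g' = 0⊕3 = 3. Options: 12−1→G=3, 12−2→G=2, 12−3→G=1, 12−6→G=2. Hits: 1.

4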